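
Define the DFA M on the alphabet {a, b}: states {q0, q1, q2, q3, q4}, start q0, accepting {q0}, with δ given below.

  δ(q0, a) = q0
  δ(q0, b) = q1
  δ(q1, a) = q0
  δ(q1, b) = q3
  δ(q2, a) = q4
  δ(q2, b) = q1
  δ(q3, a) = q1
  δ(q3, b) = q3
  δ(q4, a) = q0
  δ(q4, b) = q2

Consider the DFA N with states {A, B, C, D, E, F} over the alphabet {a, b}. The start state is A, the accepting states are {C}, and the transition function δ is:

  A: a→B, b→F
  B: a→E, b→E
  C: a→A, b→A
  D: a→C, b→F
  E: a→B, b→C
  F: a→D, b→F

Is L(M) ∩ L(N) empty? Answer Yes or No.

No

The string baa is accepted by both M and N.
Hence L(M) ∩ L(N) ≠ ∅.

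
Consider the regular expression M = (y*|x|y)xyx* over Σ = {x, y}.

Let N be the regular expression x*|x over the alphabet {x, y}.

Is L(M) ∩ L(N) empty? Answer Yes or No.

Yes

Converting the expression M to a DFA (subset construction, then merging equivalent states) gives the minimal DFA with states {m0, m1, m2, m3, m4, m5}, start state m0, accepting states {m4} and transitions m0: x→m1, y→m2; m1: x→m3, y→m4; m2: x→m3, y→m2; m3: x→m5, y→m4; m4: x→m4, y→m5; m5: x→m5, y→m5.
Converting the expression N to a DFA (subset construction, then merging equivalent states) gives the minimal DFA with states {n0, n1}, start state n0, accepting states {n0} and transitions n0: x→n0, y→n1; n1: x→n1, y→n1.
Exploring the product automaton M × N from the start pair (m0, n0), following both machines on each input symbol, reaches 8 state pairs: (m0, n0), (m1, n0), (m2, n1), (m3, n0), (m4, n1), (m3, n1), (m5, n0), (m5, n1).
M accepts in {m4} and N accepts in {n0}; no reachable pair has both components accepting, so no string drives both machines to acceptance simultaneously and L(M) ∩ L(N) = ∅.
So no string is accepted by both, and the intersection is empty.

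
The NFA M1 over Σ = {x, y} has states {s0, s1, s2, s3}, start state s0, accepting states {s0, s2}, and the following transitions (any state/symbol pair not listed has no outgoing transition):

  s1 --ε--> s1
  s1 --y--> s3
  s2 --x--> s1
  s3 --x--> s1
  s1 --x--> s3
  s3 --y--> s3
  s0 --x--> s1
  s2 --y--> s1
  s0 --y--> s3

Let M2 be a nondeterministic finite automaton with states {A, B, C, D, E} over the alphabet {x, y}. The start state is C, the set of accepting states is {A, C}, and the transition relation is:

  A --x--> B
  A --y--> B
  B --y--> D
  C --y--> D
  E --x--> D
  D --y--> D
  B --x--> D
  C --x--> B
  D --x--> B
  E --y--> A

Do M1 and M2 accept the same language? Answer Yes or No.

Exploring the product automaton M1 × M2 from the start pair (s0, C), following both machines on each input symbol, reaches 3 state pairs: (s0, C), (s1, B), (s3, D).
M1 accepts in {s0, s2} and M2 accepts in {A, C}. In every reachable pair the two components are either both accepting — (s0, C) — or both non-accepting, so no string is accepted by exactly one of the machines: L(M1) \ L(M2) and L(M2) \ L(M1) are both empty.
Hence every string is accepted by M1 iff it is accepted by M2, and the two languages coincide.

Yes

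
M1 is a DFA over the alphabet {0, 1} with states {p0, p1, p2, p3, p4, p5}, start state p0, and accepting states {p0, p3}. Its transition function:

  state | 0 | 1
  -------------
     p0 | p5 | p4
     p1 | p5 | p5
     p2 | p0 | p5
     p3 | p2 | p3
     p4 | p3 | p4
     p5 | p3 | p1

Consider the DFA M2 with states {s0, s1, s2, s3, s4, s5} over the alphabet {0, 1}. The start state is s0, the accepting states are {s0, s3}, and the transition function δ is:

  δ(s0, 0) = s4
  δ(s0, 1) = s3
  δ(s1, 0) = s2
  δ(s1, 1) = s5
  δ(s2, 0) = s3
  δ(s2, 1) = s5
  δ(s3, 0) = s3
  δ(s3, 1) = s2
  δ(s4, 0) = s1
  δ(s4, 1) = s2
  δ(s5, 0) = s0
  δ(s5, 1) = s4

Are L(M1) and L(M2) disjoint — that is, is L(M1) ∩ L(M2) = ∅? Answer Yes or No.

No

The empty string ε is accepted by both M1 and M2.
Hence L(M1) ∩ L(M2) ≠ ∅.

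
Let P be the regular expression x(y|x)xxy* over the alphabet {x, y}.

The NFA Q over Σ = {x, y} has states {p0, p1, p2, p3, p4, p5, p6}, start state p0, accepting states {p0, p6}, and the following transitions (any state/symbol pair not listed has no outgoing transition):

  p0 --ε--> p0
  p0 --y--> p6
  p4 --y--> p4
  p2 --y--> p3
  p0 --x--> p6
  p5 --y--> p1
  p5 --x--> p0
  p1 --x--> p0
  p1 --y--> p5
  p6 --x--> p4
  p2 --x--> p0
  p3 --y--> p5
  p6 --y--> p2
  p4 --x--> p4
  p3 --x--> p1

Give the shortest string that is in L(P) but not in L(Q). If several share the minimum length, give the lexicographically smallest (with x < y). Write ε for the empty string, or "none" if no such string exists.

xxxx

The string xxxx is accepted by P but not by Q.
No shorter string lies in the difference, and xxxx is the lexicographically first length-4 string in L(P) \ L(Q).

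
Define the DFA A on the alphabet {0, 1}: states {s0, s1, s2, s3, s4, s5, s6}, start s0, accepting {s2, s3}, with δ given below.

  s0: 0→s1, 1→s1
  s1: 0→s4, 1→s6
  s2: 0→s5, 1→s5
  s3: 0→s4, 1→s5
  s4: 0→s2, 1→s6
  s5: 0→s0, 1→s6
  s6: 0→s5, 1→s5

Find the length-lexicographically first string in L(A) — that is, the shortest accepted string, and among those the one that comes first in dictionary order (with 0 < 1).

000

A breadth-first search from s0 reaches an accepting state first via the path s0 → s1 → s4 → s2 on input 000.
No string of length < 3 is accepted (BFS exhausts all shorter strings without reaching an accepting state), and 000 is the lexicographically least accepting string of length 3.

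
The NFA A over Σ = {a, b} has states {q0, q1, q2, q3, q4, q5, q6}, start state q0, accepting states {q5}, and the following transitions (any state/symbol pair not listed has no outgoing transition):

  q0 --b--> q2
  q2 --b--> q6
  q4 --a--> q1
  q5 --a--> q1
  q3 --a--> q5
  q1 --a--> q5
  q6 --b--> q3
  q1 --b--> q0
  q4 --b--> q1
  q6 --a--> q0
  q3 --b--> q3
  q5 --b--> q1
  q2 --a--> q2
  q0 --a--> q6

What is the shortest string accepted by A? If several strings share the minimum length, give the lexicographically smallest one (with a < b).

A breadth-first search from q0 reaches an accepting state first via the path q0 → q6 → q3 → q5 on input aba.
No string of length < 3 is accepted (BFS exhausts all shorter strings without reaching an accepting state), and aba is the lexicographically least accepting string of length 3.

aba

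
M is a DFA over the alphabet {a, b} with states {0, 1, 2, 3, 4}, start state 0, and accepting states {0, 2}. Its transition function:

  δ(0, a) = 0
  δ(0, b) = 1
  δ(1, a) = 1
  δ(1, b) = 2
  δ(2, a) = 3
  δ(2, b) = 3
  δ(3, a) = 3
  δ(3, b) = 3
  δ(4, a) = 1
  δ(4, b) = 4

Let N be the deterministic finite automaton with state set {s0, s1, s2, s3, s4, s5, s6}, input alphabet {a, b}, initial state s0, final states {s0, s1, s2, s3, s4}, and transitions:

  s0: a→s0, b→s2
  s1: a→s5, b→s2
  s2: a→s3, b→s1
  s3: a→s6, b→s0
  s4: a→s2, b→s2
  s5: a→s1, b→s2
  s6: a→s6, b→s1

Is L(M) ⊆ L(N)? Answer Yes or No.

Yes

Exploring the product automaton M × N from the start pair (0, s0), following both machines on each input symbol, reaches 12 state pairs: (0, s0), (1, s2), (1, s3), (2, s1), (1, s6), (2, s0), (3, s5), (3, s2), (3, s0), (3, s1), (3, s3), (3, s6).
M accepts in {0, 2} and N accepts in {s0, s1, s2, s3, s4}. The reachable pairs whose M-component is accepting are (0, s0), (2, s1), (2, s0); in each of them the N-component is accepting too, so the product for L(M) \ L(N) (M-component accepting, N-component rejecting) has no reachable accepting pair and the difference is empty.
Hence every string in L(M) is also in L(N).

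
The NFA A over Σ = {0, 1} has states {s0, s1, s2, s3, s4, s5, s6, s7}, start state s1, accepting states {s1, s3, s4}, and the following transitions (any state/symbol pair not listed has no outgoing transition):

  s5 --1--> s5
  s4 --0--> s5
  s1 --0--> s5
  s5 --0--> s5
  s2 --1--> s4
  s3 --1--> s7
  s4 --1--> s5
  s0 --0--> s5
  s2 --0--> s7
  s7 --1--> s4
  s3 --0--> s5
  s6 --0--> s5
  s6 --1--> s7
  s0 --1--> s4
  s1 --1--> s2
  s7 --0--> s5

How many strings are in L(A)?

The useful subgraph on states {s1, s2, s4, s7} is acyclic, so L(A) is finite; the longest accepting path visits 4 useful states, giving maximum string length 3.
Counting accepting paths from s1 by length: 1 of length 0, 1 of length 2, 1 of length 3. Total 3.

3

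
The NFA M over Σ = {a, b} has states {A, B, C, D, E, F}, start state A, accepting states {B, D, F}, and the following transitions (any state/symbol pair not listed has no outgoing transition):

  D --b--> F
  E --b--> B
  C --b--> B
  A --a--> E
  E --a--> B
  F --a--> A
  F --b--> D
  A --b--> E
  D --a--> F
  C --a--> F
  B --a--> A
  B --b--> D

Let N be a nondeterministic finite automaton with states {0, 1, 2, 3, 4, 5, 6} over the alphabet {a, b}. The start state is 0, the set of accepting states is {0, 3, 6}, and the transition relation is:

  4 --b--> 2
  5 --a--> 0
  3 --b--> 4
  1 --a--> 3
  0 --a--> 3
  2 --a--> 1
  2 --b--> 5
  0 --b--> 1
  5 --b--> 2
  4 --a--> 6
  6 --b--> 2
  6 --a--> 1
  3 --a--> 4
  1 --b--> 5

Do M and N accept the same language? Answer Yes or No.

The string aa is accepted by M but rejected by N.
So L(M) ≠ L(N).

No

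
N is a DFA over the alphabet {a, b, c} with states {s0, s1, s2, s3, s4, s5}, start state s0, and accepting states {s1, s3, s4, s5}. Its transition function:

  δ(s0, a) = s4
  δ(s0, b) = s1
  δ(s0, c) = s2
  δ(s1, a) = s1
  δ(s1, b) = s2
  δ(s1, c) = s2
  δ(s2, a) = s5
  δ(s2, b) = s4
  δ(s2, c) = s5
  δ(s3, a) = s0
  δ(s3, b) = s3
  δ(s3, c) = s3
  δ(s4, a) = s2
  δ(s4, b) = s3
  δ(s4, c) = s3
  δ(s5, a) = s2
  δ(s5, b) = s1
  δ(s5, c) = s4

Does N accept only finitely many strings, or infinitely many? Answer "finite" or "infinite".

State s1 is reachable from the start and can reach an accepting state, and it lies on the cycle s1 → s1.
Traversing that cycle any number of times yields accepted strings of unbounded length, so the language is infinite.

infinite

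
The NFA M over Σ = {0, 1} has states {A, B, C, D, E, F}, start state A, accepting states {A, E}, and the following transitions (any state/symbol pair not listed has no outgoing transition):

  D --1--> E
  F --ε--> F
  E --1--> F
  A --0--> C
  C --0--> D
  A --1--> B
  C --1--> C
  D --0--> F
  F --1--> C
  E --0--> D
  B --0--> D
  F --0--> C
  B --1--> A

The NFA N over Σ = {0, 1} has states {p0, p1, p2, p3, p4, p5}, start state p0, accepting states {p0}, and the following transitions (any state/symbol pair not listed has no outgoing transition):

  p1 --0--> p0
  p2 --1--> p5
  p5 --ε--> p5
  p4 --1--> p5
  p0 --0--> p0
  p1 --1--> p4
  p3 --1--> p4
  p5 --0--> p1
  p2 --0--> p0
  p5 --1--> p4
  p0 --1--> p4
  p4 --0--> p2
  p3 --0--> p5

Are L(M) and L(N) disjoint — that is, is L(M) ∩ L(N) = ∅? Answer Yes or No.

No

The empty string ε is accepted by both M and N.
Hence L(M) ∩ L(N) ≠ ∅.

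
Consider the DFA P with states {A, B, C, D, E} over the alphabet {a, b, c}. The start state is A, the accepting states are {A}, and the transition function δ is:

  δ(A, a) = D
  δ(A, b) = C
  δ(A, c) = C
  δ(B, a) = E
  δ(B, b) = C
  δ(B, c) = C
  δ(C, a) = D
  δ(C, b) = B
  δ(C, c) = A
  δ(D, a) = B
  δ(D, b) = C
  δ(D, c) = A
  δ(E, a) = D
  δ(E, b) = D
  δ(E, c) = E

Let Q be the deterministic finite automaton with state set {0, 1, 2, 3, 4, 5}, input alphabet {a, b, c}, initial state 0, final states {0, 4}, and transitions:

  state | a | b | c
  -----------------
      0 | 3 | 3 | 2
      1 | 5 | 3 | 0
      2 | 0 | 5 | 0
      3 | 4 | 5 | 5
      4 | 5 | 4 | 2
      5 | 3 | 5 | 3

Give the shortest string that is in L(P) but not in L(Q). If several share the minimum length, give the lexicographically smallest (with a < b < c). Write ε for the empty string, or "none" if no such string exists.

The string ac is accepted by P but not by Q.
No shorter string lies in the difference, and ac is the lexicographically first length-2 string in L(P) \ L(Q).

ac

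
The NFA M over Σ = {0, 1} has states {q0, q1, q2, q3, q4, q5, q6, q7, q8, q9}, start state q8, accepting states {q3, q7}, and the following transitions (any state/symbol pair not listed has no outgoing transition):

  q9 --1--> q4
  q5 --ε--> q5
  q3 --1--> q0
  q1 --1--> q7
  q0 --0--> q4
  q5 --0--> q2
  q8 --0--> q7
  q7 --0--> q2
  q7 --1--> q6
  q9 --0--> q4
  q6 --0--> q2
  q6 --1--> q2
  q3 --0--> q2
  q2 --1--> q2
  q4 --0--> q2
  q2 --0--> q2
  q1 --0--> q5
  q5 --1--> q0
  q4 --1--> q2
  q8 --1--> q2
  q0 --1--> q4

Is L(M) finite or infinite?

The useful states (reachable from q8 and able to reach an accepting state) are {q7, q8}.
Restricted to these states the transition graph has no cycle, so every accepting path has bounded length and L is finite.

finite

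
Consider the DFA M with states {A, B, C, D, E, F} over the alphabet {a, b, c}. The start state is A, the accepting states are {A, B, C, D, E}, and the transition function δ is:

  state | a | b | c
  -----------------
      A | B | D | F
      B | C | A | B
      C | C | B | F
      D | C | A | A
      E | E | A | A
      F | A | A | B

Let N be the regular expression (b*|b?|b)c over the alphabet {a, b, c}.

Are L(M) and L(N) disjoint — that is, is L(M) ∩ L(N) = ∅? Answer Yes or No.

No

The string bc is accepted by both M and N.
Hence L(M) ∩ L(N) ≠ ∅.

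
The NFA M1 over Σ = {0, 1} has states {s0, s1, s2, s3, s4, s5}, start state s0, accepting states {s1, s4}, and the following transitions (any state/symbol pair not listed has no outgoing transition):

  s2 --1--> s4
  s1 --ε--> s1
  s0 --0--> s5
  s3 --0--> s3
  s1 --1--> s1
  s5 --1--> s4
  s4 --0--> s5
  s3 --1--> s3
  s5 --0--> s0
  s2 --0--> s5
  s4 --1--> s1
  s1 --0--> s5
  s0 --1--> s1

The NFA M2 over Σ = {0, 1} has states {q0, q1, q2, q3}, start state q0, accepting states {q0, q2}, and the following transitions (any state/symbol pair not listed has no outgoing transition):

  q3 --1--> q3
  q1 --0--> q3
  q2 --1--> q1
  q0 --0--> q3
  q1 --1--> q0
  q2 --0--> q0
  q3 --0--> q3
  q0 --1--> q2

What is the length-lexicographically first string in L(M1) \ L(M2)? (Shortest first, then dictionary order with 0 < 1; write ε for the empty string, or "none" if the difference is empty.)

The string 01 is accepted by M1 but not by M2.
No shorter string lies in the difference, and 01 is the lexicographically first length-2 string in L(M1) \ L(M2).

01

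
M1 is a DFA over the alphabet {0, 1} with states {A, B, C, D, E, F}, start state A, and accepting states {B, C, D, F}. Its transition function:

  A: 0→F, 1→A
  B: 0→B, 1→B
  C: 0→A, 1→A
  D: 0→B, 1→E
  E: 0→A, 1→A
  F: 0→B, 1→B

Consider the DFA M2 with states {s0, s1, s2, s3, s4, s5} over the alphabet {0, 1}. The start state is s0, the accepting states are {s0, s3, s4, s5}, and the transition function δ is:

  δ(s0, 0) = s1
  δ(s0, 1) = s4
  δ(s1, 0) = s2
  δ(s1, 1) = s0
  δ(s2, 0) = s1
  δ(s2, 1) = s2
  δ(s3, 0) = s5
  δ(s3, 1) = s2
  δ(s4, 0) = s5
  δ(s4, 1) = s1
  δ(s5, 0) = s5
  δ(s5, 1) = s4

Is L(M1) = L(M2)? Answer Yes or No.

No

The string 0 is accepted by M1 but rejected by M2.
So L(M1) ≠ L(M2).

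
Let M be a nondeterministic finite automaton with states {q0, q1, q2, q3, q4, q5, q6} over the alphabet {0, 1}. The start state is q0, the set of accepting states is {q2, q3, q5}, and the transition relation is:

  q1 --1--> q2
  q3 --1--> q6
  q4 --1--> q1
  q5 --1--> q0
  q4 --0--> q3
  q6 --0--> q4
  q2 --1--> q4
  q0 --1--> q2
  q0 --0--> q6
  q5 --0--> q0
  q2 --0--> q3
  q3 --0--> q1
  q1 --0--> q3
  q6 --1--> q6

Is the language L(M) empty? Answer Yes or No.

The string 1 is accepted: the run q0 → q2 ends in the accepting state q2.
Since at least one string is accepted, L(M) is not empty.

No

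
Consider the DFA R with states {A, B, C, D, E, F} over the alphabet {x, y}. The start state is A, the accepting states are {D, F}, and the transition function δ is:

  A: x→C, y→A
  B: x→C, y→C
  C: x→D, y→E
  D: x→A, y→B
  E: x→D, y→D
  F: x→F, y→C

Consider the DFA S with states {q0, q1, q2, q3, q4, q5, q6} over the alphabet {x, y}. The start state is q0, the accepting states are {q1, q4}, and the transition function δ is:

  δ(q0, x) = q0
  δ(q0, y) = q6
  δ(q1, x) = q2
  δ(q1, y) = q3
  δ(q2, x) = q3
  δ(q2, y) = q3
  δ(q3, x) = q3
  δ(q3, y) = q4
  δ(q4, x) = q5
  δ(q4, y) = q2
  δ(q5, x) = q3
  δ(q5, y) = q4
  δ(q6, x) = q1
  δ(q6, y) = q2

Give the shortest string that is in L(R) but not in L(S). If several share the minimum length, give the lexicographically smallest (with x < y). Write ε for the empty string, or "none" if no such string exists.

The string xx is accepted by R but not by S.
No shorter string lies in the difference, and xx is the lexicographically first length-2 string in L(R) \ L(S).

xx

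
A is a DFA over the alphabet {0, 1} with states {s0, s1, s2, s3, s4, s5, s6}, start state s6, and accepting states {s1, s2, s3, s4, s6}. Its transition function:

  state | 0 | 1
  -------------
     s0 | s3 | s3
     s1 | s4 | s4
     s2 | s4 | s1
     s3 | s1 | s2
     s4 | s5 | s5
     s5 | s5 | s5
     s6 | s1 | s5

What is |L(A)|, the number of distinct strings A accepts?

The useful subgraph on states {s1, s4, s6} is acyclic, so L(A) is finite; the longest accepting path visits 3 useful states, giving maximum string length 2.
Counting accepting paths from s6 by length: 1 of length 0, 1 of length 1, 2 of length 2. Total 4.

4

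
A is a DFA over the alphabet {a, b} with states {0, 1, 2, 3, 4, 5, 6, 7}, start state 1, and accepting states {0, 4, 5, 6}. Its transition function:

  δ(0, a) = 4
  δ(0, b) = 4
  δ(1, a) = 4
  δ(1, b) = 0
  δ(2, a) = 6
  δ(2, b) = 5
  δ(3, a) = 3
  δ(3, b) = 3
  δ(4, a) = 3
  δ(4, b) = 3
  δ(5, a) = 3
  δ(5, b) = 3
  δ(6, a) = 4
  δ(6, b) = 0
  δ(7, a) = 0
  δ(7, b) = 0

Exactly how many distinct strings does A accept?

4

The useful subgraph on states {0, 1, 4} is acyclic, so L(A) is finite; the longest accepting path visits 3 useful states, giving maximum string length 2.
Counting accepting paths from 1 by length: 2 of length 1, 2 of length 2. Total 4.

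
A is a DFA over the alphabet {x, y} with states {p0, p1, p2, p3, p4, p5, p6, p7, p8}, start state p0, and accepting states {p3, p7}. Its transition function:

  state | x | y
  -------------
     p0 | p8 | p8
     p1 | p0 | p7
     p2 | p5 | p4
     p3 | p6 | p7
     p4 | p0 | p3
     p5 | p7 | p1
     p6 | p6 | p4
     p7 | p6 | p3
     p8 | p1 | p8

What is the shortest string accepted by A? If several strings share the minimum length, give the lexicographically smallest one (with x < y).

A breadth-first search from p0 reaches an accepting state first via the path p0 → p8 → p1 → p7 on input xxy.
No string of length < 3 is accepted (BFS exhausts all shorter strings without reaching an accepting state), and xxy is the lexicographically least accepting string of length 3.

xxy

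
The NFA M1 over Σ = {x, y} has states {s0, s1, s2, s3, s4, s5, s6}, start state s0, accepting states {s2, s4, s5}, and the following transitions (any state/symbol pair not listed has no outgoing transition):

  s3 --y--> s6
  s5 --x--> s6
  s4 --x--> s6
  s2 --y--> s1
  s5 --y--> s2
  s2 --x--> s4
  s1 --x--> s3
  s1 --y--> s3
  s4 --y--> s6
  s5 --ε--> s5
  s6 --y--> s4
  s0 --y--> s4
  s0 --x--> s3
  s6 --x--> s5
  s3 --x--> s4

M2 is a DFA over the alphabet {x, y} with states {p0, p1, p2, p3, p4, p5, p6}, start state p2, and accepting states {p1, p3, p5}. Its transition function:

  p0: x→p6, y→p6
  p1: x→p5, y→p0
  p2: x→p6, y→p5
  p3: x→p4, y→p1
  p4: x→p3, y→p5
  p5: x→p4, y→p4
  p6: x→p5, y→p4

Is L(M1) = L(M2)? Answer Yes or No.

Yes

Exploring the product automaton M1 × M2 from the start pair (s0, p2), following both machines on each input symbol, reaches 7 state pairs: (s0, p2), (s3, p6), (s4, p5), (s6, p4), (s5, p3), (s2, p1), (s1, p0).
M1 accepts in {s2, s4, s5} and M2 accepts in {p1, p3, p5}. In every reachable pair the two components are either both accepting — (s4, p5), (s5, p3), (s2, p1) — or both non-accepting, so no string is accepted by exactly one of the machines: L(M1) \ L(M2) and L(M2) \ L(M1) are both empty.
Hence every string is accepted by M1 iff it is accepted by M2, and the two languages coincide.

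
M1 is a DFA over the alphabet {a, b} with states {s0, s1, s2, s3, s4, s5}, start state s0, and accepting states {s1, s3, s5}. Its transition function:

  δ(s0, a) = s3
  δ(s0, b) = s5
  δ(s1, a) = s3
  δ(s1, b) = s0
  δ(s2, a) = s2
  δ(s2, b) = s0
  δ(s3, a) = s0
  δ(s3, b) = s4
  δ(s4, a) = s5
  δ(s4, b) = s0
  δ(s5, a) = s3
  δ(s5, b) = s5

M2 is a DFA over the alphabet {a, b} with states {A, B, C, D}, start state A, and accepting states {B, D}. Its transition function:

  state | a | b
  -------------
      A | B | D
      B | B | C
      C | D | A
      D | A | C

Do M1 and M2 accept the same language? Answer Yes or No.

No

The string ba is accepted by M1 but rejected by M2.
So L(M1) ≠ L(M2).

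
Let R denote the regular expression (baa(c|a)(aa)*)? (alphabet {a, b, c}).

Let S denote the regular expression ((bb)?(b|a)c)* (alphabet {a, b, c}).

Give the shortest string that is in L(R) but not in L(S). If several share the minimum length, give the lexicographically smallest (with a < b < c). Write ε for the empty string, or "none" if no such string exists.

baaa

The string baaa is accepted by R but not by S.
No shorter string lies in the difference, and baaa is the lexicographically first length-4 string in L(R) \ L(S).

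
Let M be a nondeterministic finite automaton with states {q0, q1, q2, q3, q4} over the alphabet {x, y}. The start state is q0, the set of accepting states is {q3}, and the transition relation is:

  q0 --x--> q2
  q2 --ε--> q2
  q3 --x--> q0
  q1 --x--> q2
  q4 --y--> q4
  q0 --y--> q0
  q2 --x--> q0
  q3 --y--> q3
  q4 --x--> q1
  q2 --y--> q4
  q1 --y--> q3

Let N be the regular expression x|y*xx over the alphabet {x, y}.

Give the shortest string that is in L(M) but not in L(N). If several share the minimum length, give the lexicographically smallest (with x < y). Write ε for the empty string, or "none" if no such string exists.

The string xyxy is accepted by M but not by N.
No shorter string lies in the difference, and xyxy is the lexicographically first length-4 string in L(M) \ L(N).

xyxy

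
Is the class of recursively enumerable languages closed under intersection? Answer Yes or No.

Run the recogniser for L₁; if it accepts, run the recogniser for L₂ and accept if that accepts too. If either runs forever the input is never accepted, which is all a recogniser needs.
So the recursively enumerable languages are closed under intersection.

Yes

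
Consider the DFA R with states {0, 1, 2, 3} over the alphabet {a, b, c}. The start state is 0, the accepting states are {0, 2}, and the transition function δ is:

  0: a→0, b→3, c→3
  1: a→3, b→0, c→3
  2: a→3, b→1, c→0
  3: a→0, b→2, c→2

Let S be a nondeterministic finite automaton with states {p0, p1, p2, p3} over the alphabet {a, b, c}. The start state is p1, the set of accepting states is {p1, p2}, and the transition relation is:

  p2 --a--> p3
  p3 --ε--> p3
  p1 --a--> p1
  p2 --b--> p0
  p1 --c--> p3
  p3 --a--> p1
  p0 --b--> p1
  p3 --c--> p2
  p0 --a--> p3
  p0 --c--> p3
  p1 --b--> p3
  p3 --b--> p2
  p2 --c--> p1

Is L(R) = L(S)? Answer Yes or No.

Exploring the product automaton R × S from the start pair (0, p1), following both machines on each input symbol, reaches 4 state pairs: (0, p1), (3, p3), (2, p2), (1, p0).
R accepts in {0, 2} and S accepts in {p1, p2}. In every reachable pair the two components are either both accepting — (0, p1), (2, p2) — or both non-accepting, so no string is accepted by exactly one of the machines: L(R) \ L(S) and L(S) \ L(R) are both empty.
Hence every string is accepted by R iff it is accepted by S, and the two languages coincide.

Yes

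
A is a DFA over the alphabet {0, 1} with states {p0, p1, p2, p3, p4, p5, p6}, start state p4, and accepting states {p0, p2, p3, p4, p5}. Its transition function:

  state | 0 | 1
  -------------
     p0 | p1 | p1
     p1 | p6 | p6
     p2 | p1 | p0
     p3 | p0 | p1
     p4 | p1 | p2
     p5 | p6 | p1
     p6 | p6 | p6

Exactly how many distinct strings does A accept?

3

The useful subgraph on states {p0, p2, p4} is acyclic, so L(A) is finite; the longest accepting path visits 3 useful states, giving maximum string length 2.
Counting accepting paths from p4 by length: 1 of length 0, 1 of length 1, 1 of length 2. Total 3.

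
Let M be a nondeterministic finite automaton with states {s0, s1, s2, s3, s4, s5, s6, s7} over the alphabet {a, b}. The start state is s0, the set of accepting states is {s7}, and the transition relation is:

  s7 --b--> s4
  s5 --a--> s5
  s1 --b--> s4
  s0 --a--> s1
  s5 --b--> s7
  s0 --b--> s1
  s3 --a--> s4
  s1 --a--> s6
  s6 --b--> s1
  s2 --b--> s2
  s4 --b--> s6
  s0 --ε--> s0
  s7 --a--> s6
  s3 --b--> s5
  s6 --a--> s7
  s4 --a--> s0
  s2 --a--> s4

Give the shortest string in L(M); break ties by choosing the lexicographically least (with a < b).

A breadth-first search from s0 reaches an accepting state first via the path s0 → s1 → s6 → s7 on input aaa.
No string of length < 3 is accepted (BFS exhausts all shorter strings without reaching an accepting state), and aaa is the lexicographically least accepting string of length 3.

aaa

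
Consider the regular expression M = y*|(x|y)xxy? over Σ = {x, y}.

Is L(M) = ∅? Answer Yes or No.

No

The empty string ε matches the expression, so it belongs to L(M).
Since L(M) contains at least one string, it is not empty.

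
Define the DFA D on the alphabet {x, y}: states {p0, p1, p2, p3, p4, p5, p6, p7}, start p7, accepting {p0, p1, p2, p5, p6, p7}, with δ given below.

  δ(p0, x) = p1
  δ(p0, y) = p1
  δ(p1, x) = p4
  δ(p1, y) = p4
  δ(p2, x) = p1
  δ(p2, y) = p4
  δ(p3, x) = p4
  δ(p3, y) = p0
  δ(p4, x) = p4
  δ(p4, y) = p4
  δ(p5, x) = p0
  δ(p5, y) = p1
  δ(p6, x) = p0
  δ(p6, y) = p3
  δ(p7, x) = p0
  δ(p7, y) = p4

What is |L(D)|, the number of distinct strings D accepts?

4

The useful subgraph on states {p0, p1, p7} is acyclic, so L(D) is finite; the longest accepting path visits 3 useful states, giving maximum string length 2.
Counting accepting paths from p7 by length: 1 of length 0, 1 of length 1, 2 of length 2. Total 4.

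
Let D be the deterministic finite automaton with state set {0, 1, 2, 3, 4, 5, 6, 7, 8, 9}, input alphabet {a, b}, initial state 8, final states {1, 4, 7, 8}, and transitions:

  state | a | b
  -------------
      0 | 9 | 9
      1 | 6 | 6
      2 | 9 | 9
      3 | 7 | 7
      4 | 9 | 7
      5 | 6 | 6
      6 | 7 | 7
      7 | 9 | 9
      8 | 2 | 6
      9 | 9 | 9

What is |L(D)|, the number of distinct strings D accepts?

The useful subgraph on states {6, 7, 8} is acyclic, so L(D) is finite; the longest accepting path visits 3 useful states, giving maximum string length 2.
Counting accepting paths from 8 by length: 1 of length 0, 2 of length 2. Total 3.

3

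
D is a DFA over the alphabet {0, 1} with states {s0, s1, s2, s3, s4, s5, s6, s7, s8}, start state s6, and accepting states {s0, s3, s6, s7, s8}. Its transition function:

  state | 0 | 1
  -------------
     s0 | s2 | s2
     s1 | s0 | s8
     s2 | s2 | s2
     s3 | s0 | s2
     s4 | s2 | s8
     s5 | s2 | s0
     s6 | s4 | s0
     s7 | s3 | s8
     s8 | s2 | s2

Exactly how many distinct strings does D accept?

The useful subgraph on states {s0, s4, s6, s8} is acyclic, so L(D) is finite; the longest accepting path visits 3 useful states, giving maximum string length 2.
Counting accepting paths from s6 by length: 1 of length 0, 1 of length 1, 1 of length 2. Total 3.

3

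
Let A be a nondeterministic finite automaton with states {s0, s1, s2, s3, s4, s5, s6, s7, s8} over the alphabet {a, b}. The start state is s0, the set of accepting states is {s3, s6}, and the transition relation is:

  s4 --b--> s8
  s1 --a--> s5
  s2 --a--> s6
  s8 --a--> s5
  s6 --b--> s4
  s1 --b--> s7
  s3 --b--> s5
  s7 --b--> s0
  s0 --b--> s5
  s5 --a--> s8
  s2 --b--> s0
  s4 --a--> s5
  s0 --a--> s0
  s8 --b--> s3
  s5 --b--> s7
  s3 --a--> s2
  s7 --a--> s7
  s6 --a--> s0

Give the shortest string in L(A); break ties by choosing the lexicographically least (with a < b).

A breadth-first search from s0 reaches an accepting state first via the path s0 → s5 → s8 → s3 on input bab.
No string of length < 3 is accepted (BFS exhausts all shorter strings without reaching an accepting state), and bab is the lexicographically least accepting string of length 3.

bab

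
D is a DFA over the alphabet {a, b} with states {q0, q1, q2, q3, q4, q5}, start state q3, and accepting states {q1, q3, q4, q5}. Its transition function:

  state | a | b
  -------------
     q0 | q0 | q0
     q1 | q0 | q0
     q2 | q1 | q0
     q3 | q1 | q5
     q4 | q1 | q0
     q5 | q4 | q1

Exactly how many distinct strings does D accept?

The useful subgraph on states {q1, q3, q4, q5} is acyclic, so L(D) is finite; the longest accepting path visits 4 useful states, giving maximum string length 3.
Counting accepting paths from q3 by length: 1 of length 0, 2 of length 1, 2 of length 2, 1 of length 3. Total 6.

6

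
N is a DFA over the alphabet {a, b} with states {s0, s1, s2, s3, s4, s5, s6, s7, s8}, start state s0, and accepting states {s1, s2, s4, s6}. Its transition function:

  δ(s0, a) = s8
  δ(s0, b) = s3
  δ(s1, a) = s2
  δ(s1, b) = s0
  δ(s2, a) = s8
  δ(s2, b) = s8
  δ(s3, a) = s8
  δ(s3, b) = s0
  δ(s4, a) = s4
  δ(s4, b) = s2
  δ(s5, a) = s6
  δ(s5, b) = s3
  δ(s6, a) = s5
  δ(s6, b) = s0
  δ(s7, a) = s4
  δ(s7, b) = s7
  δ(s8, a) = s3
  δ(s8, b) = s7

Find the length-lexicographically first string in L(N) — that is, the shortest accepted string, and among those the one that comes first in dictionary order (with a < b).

aba

A breadth-first search from s0 reaches an accepting state first via the path s0 → s8 → s7 → s4 on input aba.
No string of length < 3 is accepted (BFS exhausts all shorter strings without reaching an accepting state), and aba is the lexicographically least accepting string of length 3.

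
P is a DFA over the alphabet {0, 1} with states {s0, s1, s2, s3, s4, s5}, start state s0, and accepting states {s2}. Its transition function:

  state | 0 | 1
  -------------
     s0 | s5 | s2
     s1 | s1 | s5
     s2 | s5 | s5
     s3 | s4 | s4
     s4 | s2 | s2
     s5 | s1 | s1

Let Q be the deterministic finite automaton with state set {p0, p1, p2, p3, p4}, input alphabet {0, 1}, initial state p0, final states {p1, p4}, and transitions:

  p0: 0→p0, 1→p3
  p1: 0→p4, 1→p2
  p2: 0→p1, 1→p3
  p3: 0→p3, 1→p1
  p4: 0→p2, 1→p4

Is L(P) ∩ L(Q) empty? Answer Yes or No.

Exploring the product automaton P × Q from the start pair (s0, p0), following both machines on each input symbol, reaches 12 state pairs: (s0, p0), (s5, p0), (s2, p3), (s1, p0), (s1, p3), (s5, p3), (s5, p1), (s1, p1), (s1, p4), (s1, p2), (s5, p2), (s5, p4).
P accepts in {s2} and Q accepts in {p1, p4}; no reachable pair has both components accepting, so no string drives both machines to acceptance simultaneously and L(P) ∩ L(Q) = ∅.
So no string is accepted by both, and the intersection is empty.

Yes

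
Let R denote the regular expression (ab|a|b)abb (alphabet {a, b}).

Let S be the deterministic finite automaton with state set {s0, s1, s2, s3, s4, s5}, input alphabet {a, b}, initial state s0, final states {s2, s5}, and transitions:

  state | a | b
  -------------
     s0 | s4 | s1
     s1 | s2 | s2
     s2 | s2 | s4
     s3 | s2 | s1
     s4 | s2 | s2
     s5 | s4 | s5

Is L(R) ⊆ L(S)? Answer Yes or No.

Converting the expression R to a DFA (subset construction, then merging equivalent states) gives the minimal DFA with states {r0, r1, r2, r3, r4, r5, r6}, start state r0, accepting states {r6} and transitions r0: a→r1, b→r2; r1: a→r3, b→r2; r2: a→r3, b→r4; r3: a→r4, b→r5; r4: a→r4, b→r4; r5: a→r4, b→r6; r6: a→r4, b→r4.
Exploring the product automaton R × S from the start pair (r0, s0), following both machines on each input symbol, reaches 9 state pairs: (r0, s0), (r1, s4), (r2, s1), (r3, s2), (r2, s2), (r4, s2), (r5, s4), (r4, s4), (r6, s2).
R accepts in {r6} and S accepts in {s2, s5}. The reachable pairs whose R-component is accepting are (r6, s2); in each of them the S-component is accepting too, so the product for L(R) \ L(S) (R-component accepting, S-component rejecting) has no reachable accepting pair and the difference is empty.
Hence every string in L(R) is also in L(S).

Yes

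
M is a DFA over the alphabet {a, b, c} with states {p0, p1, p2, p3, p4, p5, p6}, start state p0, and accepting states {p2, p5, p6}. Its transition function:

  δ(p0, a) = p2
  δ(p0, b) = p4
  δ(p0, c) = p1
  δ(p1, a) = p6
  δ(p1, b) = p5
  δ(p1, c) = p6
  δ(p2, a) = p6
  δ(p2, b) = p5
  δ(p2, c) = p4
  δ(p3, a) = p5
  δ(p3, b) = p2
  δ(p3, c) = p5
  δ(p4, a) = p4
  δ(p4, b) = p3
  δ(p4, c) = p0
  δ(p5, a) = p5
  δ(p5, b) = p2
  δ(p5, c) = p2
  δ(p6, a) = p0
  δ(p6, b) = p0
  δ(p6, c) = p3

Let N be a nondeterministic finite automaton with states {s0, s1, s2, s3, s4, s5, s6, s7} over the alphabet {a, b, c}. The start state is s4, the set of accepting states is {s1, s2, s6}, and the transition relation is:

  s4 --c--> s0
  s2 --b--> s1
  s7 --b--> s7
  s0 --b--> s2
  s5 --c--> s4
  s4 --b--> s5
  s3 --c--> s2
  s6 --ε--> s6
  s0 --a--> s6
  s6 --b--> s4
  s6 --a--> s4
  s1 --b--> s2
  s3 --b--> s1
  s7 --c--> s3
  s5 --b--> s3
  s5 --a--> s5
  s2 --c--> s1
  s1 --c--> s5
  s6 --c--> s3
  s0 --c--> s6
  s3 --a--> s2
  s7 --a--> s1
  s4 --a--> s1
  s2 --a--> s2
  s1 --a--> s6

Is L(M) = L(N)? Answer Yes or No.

Yes

Exploring the product automaton M × N from the start pair (p0, s4), following both machines on each input symbol, reaches 7 state pairs: (p0, s4), (p2, s1), (p4, s5), (p1, s0), (p6, s6), (p5, s2), (p3, s3).
M accepts in {p2, p5, p6} and N accepts in {s1, s2, s6}. In every reachable pair the two components are either both accepting — (p2, s1), (p6, s6), (p5, s2) — or both non-accepting, so no string is accepted by exactly one of the machines: L(M) \ L(N) and L(N) \ L(M) are both empty.
Hence every string is accepted by M iff it is accepted by N, and the two languages coincide.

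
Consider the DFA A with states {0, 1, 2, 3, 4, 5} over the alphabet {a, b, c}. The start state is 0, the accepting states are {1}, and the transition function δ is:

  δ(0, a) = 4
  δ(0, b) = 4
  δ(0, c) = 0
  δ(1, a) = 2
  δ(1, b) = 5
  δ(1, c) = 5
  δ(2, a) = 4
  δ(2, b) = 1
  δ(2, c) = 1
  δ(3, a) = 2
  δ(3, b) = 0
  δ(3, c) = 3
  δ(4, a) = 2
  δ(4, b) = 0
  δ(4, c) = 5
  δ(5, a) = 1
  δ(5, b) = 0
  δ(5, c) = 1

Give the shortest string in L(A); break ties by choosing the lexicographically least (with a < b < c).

aab

A breadth-first search from 0 reaches an accepting state first via the path 0 → 4 → 2 → 1 on input aab.
No string of length < 3 is accepted (BFS exhausts all shorter strings without reaching an accepting state), and aab is the lexicographically least accepting string of length 3.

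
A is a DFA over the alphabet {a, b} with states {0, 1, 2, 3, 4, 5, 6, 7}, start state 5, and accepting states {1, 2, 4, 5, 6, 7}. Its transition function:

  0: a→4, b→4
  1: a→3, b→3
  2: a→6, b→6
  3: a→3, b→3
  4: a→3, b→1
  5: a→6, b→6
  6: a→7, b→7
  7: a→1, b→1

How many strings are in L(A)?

15

The useful subgraph on states {1, 5, 6, 7} is acyclic, so L(A) is finite; the longest accepting path visits 4 useful states, giving maximum string length 3.
Counting accepting paths from 5 by length: 1 of length 0, 2 of length 1, 4 of length 2, 8 of length 3. Total 15.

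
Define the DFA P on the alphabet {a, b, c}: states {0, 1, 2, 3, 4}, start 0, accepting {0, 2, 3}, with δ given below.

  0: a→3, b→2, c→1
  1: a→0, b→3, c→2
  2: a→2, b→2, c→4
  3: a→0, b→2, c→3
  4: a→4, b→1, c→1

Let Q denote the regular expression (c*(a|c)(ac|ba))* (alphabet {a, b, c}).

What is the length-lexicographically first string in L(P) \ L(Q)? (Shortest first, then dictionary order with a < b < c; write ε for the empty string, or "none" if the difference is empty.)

The string a is accepted by P but not by Q.
No shorter string lies in the difference, and a is the lexicographically first length-1 string in L(P) \ L(Q).

a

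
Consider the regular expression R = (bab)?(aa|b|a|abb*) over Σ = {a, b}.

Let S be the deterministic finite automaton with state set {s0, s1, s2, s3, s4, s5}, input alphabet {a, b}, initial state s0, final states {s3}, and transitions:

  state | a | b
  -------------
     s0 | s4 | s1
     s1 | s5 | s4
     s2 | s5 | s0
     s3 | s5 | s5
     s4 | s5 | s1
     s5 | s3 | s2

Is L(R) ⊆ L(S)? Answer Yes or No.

No

The string a is in L(R) but not in L(S).
So L(R) ⊄ L(S).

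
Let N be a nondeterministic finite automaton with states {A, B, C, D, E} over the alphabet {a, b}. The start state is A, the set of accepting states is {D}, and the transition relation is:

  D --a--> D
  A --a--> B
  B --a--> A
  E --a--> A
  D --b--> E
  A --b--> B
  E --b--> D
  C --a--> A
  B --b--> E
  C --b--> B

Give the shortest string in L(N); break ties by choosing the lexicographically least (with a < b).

abb

A breadth-first search from A reaches an accepting state first via the path A → B → E → D on input abb.
No string of length < 3 is accepted (BFS exhausts all shorter strings without reaching an accepting state), and abb is the lexicographically least accepting string of length 3.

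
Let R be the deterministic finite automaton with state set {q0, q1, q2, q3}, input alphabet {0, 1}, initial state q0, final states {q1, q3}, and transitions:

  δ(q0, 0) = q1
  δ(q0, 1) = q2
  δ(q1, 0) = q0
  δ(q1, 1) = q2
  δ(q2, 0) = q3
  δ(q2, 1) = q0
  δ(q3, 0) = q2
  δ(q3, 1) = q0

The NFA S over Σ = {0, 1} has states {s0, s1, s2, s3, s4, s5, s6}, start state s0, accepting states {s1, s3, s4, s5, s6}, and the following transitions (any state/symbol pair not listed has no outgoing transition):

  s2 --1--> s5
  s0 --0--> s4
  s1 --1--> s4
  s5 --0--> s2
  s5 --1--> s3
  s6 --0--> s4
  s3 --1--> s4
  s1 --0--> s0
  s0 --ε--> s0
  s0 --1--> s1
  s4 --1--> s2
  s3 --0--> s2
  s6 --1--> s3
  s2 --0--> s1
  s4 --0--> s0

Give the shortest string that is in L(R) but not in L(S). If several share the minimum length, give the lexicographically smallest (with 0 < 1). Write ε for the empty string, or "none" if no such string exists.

10

The string 10 is accepted by R but not by S.
No shorter string lies in the difference, and 10 is the lexicographically first length-2 string in L(R) \ L(S).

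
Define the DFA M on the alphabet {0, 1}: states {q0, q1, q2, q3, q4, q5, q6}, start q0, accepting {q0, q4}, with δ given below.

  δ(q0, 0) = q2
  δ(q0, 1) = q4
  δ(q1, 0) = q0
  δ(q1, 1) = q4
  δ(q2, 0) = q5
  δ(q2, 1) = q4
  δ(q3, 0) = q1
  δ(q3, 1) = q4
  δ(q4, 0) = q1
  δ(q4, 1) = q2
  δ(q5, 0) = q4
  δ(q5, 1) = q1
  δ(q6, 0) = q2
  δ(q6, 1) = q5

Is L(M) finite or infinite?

State q0 is reachable from the start and can reach an accepting state, and it lies on the cycle q0 → q2 → q4 → q1 → q0.
Traversing that cycle any number of times yields accepted strings of unbounded length, so the language is infinite.

infinite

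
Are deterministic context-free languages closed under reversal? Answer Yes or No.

L = {c bⁿaⁿ : n≥0} ∪ {d b²ⁿaⁿ : n≥0} is a DCFL: the first symbol tells a deterministic PDA whether to pop one or two b's per a. Its reversal Lᴿ = {aⁿbⁿ c : n≥0} ∪ {aⁿb²ⁿ d : n≥0} is not. DCFLs are closed under right quotient by regular languages, and Lᴿ/{c, d} = {aⁿbⁿ : n≥0} ∪ {aⁿb²ⁿ : n≥0} — the standard context-free language accepted by no deterministic PDA (intuitively the machine would have to commit to a b-to-a ratio before the distinguishing marker arrives; formally, a DPDA for it would have a single run on aⁿb²ⁿ, accepting after the prefix aⁿbⁿ and accepting again after n more b's; an ordinary PDA that simulates it on a's and b's and, at any moment when it is accepting, may switch to reading only a fresh letter e while feeding each e to the simulation as a b, would accept aⁱbʲeᵏ (k≥1) exactly when both aⁱbʲ and aⁱbʲ⁺ᵏ are in the language, i.e. its language intersected with the regular set a*b*e⁺ would be exactly {aⁿbⁿeⁿ : n≥1} — impossible, since context-free languages are closed under intersection with regular sets and {aⁿbⁿeⁿ} is not context-free). So Lᴿ cannot be a DCFL.

No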